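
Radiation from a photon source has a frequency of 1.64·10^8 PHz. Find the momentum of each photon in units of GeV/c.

Take h = 6.62607015·10^-34 J·s, c = 2.99792458·10^8 m/s, 1 eV = 1.602176634·10^-19 J.
Convert to SI: f = 1.64·10^8 PHz = 1.64·10^23 Hz.
Apply p = hf/c: p = 3.625·10^-19 kg·m/s.
Converting to GeV/c: p = 0.6782 GeV/c ≈ 0.678 GeV/c.

0.678 GeV/c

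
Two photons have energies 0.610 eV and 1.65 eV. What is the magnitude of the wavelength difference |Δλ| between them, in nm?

Using λ = hc/E: λ₁ = 2.033 × 10^-6 m, λ₂ = 7.514 × 10^-7 m.
|Δλ| = |2.033 × 10^-6 − 7.514 × 10^-7| = 1.28 × 10^-6 m = 1280 nm.

1280 nm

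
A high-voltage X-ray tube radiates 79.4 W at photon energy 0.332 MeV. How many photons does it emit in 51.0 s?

Total energy: E_total = P·t = 79.4 × 51.0 = 4049 J.
Per-photon energy: E = 5.319 × 10^-14 J.
N = E_total / E_photon = 7.61 × 10^16.

7.61 × 10^16 photons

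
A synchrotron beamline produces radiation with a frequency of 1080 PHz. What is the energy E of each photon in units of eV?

4470 eV

In SI units: f = 1080 PHz = 1.08 × 10^18 Hz.
Since E = hf for a photon, E = 7.156 × 10^-16 J.
Converting to eV: E = 4467 eV ≈ 4470 eV.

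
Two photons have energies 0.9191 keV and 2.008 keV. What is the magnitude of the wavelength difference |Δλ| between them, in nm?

Using λ = hc/E: λ₁ = 1.3490 × 10^-9 m, λ₂ = 6.1745 × 10^-10 m.
|Δλ| = |1.3490 × 10^-9 − 6.1745 × 10^-10| = 7.32 × 10^-10 m = 0.732 nm.

0.732 nm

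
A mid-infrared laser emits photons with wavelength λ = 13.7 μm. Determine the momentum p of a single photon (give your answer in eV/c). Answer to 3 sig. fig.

0.0905 eV/c

(h = 6.62607015 × 10^-34 J·s, c = 2.99792458 × 10^8 m/s, 1 eV = 1.602176634 × 10^-19 J.)
In SI units: λ = 13.7 μm = 1.37 × 10^-5 m.
For a photon p = h/λ, so p = 4.837 × 10^-29 kg·m/s.
Converting to eV/c: p = 0.09050 eV/c ≈ 0.0905 eV/c.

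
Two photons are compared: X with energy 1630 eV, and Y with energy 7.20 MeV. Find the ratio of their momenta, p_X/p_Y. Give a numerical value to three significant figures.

p_X = 8.711e-25 kg·m/s (from energy = 1630 eV, via p = E/c).
p_Y = 3.848e-21 kg·m/s (from energy = 7.20 MeV, via p = E/c).
Ratio = 8.711e-25 / 3.848e-21 = 2.26e-4.

2.26e-4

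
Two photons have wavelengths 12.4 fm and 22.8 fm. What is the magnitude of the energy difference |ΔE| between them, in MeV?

Using E = hc/λ: E₁ = 1.602e-11 J, E₂ = 8.712e-12 J.
|ΔE| = |1.602e-11 − 8.712e-12| = 7.31e-12 J = 45.6 MeV.

45.6 MeV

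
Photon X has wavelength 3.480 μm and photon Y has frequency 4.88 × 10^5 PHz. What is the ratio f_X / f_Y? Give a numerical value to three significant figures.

f_X = 8.615 × 10^13 Hz (from wavelength = 3.480 μm, via f = c/λ).
f_Y = 4.880 × 10^20 Hz (from frequency = 4.88 × 10^5 PHz, via f given directly).
Ratio = 8.615 × 10^13 / 4.880 × 10^20 = 1.77 × 10^-7.

1.77 × 10^-7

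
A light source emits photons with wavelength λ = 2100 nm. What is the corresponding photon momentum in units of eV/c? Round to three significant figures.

Use h = 6.62607015e-34 J·s, c = 2.99792458e8 m/s, 1 eV = 1.602176634e-19 J.
First convert: λ = 2100 nm = 2.10e-6 m.
Apply p = h/λ: p = 3.155e-28 kg·m/s.
Converting to eV/c: p = 0.5904 eV/c ≈ 0.590 eV/c.

0.590 eV/c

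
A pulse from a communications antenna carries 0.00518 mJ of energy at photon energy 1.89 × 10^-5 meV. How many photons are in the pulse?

1.71 × 10^21 photons

Per-photon energy: E = 3.028 × 10^-27 J (from energy = 1.89 × 10^-5 meV).
N = E_total / E_photon = 5.18 × 10^-6 J / 3.028 × 10^-27 J = 1.71 × 10^21.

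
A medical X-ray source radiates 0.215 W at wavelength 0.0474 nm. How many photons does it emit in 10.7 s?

Total energy: E_total = P·t = 0.215 × 10.7 = 2.300 J.
Per-photon energy: E = 4.191e-15 J.
N = E_total / E_photon = 5.49e14.

5.49e14 photons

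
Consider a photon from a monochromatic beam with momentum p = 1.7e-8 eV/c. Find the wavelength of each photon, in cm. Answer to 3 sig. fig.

First convert: p = 1.7e-8 eV/c = 9.0853e-36 kg·m/s.
Apply λ = h/p: λ = 72.93 m.
Converting to cm: λ = 7293 cm ≈ 7290 cm.

7290 cm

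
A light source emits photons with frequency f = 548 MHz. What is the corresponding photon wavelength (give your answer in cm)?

54.7 cm

Use c = 2.99792458 × 10^8 m/s.
First convert: f = 548 MHz = 5.48 × 10^8 Hz.
Since λ = c/f for a photon, λ = 0.5471 m.
Converting to cm: λ = 54.71 cm ≈ 54.7 cm.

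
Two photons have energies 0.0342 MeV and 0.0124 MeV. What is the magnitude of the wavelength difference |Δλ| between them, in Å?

0.637 Å

Using λ = hc/E: λ₁ = 3.625e-11 m, λ₂ = 9.999e-11 m.
|Δλ| = |3.625e-11 − 9.999e-11| = 6.37e-11 m = 0.637 Å.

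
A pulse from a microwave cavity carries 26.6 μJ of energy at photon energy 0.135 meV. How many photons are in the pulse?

Per-photon energy: E = 2.163·10^-23 J (from energy = 0.135 meV).
N = E_total / E_photon = 2.66·10^-5 J / 2.163·10^-23 J = 1.23·10^18.

1.23·10^18 photons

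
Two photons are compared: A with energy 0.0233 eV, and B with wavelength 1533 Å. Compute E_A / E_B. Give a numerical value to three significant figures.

2.88·10^-3

E_A = 3.733·10^-21 J (from energy = 0.0233 eV, via E given directly).
E_B = 1.296·10^-18 J (from wavelength = 1533 Å, via E = hc/λ).
Ratio = 3.733·10^-21 / 1.296·10^-18 = 2.88·10^-3.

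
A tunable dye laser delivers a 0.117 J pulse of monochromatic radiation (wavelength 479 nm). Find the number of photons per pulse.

Per-photon energy: E = 4.147 × 10^-19 J (from wavelength = 479 nm).
N = E_total / E_photon = 0.117 J / 4.147 × 10^-19 J = 2.82 × 10^17.

2.82 × 10^17 photons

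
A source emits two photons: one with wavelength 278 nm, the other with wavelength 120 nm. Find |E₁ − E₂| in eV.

5.87 eV

Using E = hc/λ: E₁ = 7.145e-19 J, E₂ = 1.655e-18 J.
|ΔE| = |7.145e-19 − 1.655e-18| = 9.41e-19 J = 5.87 eV.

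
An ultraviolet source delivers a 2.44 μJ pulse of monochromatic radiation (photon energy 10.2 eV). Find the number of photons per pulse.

Per-photon energy: E = 1.634e-18 J (from energy = 10.2 eV).
N = E_total / E_photon = 2.44e-6 J / 1.634e-18 J = 1.49e12.

1.49e12 photons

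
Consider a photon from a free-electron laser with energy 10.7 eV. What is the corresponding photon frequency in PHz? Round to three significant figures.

2.59 PHz

(h = 6.62607015 × 10^-34 J·s, 1 eV = 1.602176634 × 10^-19 J.)
First convert: E = 10.7 eV = 1.7143 × 10^-18 J.
For a photon f = E/h, so f = 2.587 × 10^15 Hz.
Converting to PHz: f = 2.587 PHz ≈ 2.59 PHz.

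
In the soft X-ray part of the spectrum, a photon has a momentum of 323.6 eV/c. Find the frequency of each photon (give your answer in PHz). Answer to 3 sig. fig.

In SI units: p = 323.6 eV/c = 1.7294 × 10^-25 kg·m/s.
For a photon f = pc/h, so f = 7.825 × 10^16 Hz.
Converting to PHz: f = 78.25 PHz ≈ 78.2 PHz.

78.2 PHz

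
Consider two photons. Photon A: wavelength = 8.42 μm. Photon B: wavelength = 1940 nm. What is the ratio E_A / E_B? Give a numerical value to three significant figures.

0.230

E_A = 2.359 × 10^-20 J (from wavelength = 8.42 μm, via E = hc/λ).
E_B = 1.024 × 10^-19 J (from wavelength = 1940 nm, via E = hc/λ).
Ratio = 2.359 × 10^-20 / 1.024 × 10^-19 = 0.230.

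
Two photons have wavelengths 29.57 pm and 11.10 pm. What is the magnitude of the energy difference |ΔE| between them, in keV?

Using E = hc/λ: E₁ = 6.7178·10^-15 J, E₂ = 1.7896·10^-14 J.
|ΔE| = |6.7178·10^-15 − 1.7896·10^-14| = 1.12·10^-14 J = 69.8 keV.

69.8 keV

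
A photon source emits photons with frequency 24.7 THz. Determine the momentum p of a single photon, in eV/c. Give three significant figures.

0.102 eV/c

(h = 6.62607015e-34 J·s, c = 2.99792458e8 m/s, 1 eV = 1.602176634e-19 J.)
In SI units: f = 24.7 THz = 2.47e13 Hz.
For a photon p = hf/c, so p = 5.459e-29 kg·m/s.
Converting to eV/c: p = 0.1022 eV/c ≈ 0.102 eV/c.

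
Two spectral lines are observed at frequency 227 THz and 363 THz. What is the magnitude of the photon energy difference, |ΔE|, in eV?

Using E = hf: E₁ = 1.504e-19 J, E₂ = 2.405e-19 J.
|ΔE| = |1.504e-19 − 2.405e-19| = 9.01e-20 J = 0.562 eV.

0.562 eV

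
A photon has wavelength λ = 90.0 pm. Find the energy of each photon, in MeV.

Use h = 6.62607015e-34 J·s, c = 2.99792458e8 m/s, 1 eV = 1.602176634e-19 J.
In SI units: λ = 90.0 pm = 9.00e-11 m.
The photon relation is E = hc/λ, giving E = 2.207e-15 J.
Converting to MeV: E = 0.01378 MeV ≈ 0.0138 MeV.

0.0138 MeV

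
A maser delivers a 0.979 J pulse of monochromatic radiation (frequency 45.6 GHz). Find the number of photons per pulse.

Per-photon energy: E = 3.021 × 10^-23 J (from frequency = 45.6 GHz).
N = E_total / E_photon = 0.979 J / 3.021 × 10^-23 J = 3.24 × 10^22.

3.24 × 10^22 photons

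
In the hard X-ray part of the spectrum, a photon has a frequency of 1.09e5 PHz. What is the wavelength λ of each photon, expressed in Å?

0.0275 Å

Take c = 2.99792458e8 m/s.
In SI units: f = 1.09e5 PHz = 1.09e20 Hz.
Since λ = c/f for a photon, λ = 2.750e-12 m.
Converting to Å: λ = 0.02750 Å ≈ 0.0275 Å.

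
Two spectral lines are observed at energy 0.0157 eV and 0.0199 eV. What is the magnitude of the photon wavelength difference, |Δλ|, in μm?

Using λ = hc/E: λ₁ = 7.897·10^-5 m, λ₂ = 6.230·10^-5 m.
|Δλ| = |7.897·10^-5 − 6.230·10^-5| = 1.67·10^-5 m = 16.7 μm.

16.7 μm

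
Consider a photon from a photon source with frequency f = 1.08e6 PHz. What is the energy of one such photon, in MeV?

4.47 MeV

Convert to SI: f = 1.08e6 PHz = 1.08e21 Hz.
Since E = hf for a photon, E = 7.156e-13 J.
Converting to MeV: E = 4.467 MeV ≈ 4.47 MeV.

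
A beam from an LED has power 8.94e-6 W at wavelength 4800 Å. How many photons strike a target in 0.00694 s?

Total energy: E_total = P·t = 8.94e-6 × 0.00694 = 6.204e-8 J.
Per-photon energy: E = 4.138e-19 J.
N = E_total / E_photon = 1.50e11.

1.50e11 photons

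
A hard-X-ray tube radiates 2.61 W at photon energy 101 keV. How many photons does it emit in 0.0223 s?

Total energy: E_total = P·t = 2.61 × 0.0223 = 0.05820 J.
Per-photon energy: E = 1.618·10^-14 J.
N = E_total / E_photon = 3.60·10^12.

3.60·10^12 photons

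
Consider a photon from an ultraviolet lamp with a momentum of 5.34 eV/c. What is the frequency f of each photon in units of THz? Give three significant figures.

Use h = 6.62607015e-34 J·s, c = 2.99792458e8 m/s, 1 eV = 1.602176634e-19 J.
In SI units: p = 5.34 eV/c = 2.8538e-27 kg·m/s.
Since f = pc/h for a photon, f = 1.291e15 Hz.
Converting to THz: f = 1291 THz ≈ 1290 THz.

1290 THz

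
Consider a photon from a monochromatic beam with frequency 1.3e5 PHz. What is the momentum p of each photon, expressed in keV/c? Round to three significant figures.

538 keV/c

In SI units: f = 1.3e5 PHz = 1.3e20 Hz.
Apply p = hf/c: p = 2.873e-22 kg·m/s.
Converting to keV/c: p = 537.6 keV/c ≈ 538 keV/c.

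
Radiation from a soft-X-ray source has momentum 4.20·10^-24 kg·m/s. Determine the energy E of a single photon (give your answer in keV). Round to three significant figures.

Use c = 2.99792458·10^8 m/s, 1 eV = 1.602176634·10^-19 J.
Apply E = pc: E = 1.259·10^-15 J.
Converting to keV: E = 7.859 keV ≈ 7.86 keV.

7.86 keV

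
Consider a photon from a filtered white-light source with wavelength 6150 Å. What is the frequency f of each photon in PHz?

0.487 PHz

Use c = 2.99792458 × 10^8 m/s.
First convert: λ = 6150 Å = 6.15 × 10^-7 m.
For a photon f = c/λ, so f = 4.875 × 10^14 Hz.
Converting to PHz: f = 0.4875 PHz ≈ 0.487 PHz.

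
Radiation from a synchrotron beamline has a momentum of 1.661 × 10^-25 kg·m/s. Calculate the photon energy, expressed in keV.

0.311 keV

For a photon E = pc, so E = 4.980 × 10^-17 J.
Converting to keV: E = 0.3108 keV ≈ 0.311 keV.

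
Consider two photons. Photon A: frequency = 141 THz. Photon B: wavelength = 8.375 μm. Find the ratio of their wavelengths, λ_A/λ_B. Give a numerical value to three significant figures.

0.254

λ_A = 2.126e-6 m (from frequency = 141 THz, via λ = c/f).
λ_B = 8.375e-6 m (from wavelength = 8.375 μm, via λ given directly).
Ratio = 2.126e-6 / 8.375e-6 = 0.254.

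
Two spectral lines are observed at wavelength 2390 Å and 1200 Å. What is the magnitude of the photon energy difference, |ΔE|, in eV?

5.14 eV

Using E = hc/λ: E₁ = 8.311 × 10^-19 J, E₂ = 1.655 × 10^-18 J.
|ΔE| = |8.311 × 10^-19 − 1.655 × 10^-18| = 8.24 × 10^-19 J = 5.14 eV.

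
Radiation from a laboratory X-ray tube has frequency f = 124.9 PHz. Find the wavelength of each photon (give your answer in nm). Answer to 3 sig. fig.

Convert to SI: f = 124.9 PHz = 1.249e17 Hz.
For a photon λ = c/f, so λ = 2.400e-9 m.
Converting to nm: λ = 2.400 nm ≈ 2.40 nm.

2.40 nm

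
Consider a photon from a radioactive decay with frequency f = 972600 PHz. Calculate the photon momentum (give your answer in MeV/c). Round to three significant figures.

First convert: f = 972600 PHz = 9.726e20 Hz.
Apply p = hf/c: p = 2.150e-21 kg·m/s.
Converting to MeV/c: p = 4.022 MeV/c ≈ 4.02 MeV/c.

4.02 MeV/c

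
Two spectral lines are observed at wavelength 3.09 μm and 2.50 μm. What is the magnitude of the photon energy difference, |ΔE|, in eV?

0.0947 eV

Using E = hc/λ: E₁ = 6.429e-20 J, E₂ = 7.946e-20 J.
|ΔE| = |6.429e-20 − 7.946e-20| = 1.52e-20 J = 0.0947 eV.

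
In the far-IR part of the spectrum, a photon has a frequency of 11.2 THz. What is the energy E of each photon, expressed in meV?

Convert to SI: f = 11.2 THz = 1.12 × 10^13 Hz.
Apply E = hf: E = 7.421 × 10^-21 J.
Converting to meV: E = 46.32 meV ≈ 46.3 meV.

46.3 meV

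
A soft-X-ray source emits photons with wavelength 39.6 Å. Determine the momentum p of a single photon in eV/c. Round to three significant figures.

Take h = 6.62607015e-34 J·s, c = 2.99792458e8 m/s, 1 eV = 1.602176634e-19 J.
In SI units: λ = 39.6 Å = 3.96e-9 m.
Since p = h/λ for a photon, p = 1.673e-25 kg·m/s.
Converting to eV/c: p = 313.1 eV/c ≈ 313 eV/c.

313 eV/c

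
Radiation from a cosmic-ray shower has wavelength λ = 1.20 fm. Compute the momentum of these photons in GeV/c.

Take h = 6.62607015e-34 J·s, c = 2.99792458e8 m/s, 1 eV = 1.602176634e-19 J.
Convert to SI: λ = 1.20 fm = 1.20e-15 m.
Since p = h/λ for a photon, p = 5.522e-19 kg·m/s.
Converting to GeV/c: p = 1.033 GeV/c ≈ 1.03 GeV/c.

1.03 GeV/c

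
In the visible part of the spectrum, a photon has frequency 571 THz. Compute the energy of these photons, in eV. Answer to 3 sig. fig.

2.36 eV

Use h = 6.62607015·10^-34 J·s, 1 eV = 1.602176634·10^-19 J.
First convert: f = 571 THz = 5.71·10^14 Hz.
For a photon E = hf, so E = 3.783·10^-19 J.
Converting to eV: E = 2.361 eV ≈ 2.36 eV.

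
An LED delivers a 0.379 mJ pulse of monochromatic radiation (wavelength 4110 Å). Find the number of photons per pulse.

7.84e14 photons

Per-photon energy: E = 4.833e-19 J (from wavelength = 4110 Å).
N = E_total / E_photon = 3.79e-4 J / 4.833e-19 J = 7.84e14.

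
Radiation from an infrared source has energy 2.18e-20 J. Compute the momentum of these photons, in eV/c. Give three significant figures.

Apply p = E/c: p = 7.272e-29 kg·m/s.
Converting to eV/c: p = 0.1361 eV/c ≈ 0.136 eV/c.

0.136 eV/c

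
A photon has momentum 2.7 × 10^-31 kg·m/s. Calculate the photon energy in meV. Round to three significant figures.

0.505 meV

The photon relation is E = pc, giving E = 8.094 × 10^-23 J.
Converting to meV: E = 0.5052 meV ≈ 0.505 meV.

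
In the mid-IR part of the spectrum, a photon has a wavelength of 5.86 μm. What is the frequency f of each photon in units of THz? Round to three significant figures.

51.2 THz

Use c = 2.99792458e8 m/s.
First convert: λ = 5.86 μm = 5.86e-6 m.
The photon relation is f = c/λ, giving f = 5.116e13 Hz.
Converting to THz: f = 51.16 THz ≈ 51.2 THz.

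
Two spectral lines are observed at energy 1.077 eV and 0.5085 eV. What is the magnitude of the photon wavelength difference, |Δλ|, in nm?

Using λ = hc/E: λ₁ = 1.1512e-6 m, λ₂ = 2.4382e-6 m.
|Δλ| = |1.1512e-6 − 2.4382e-6| = 1.29e-6 m = 1290 nm.

1290 nm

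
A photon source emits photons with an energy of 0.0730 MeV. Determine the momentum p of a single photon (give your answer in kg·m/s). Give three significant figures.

3.90e-23 kg·m/s

Take c = 2.99792458e8 m/s, 1 eV = 1.602176634e-19 J.
In SI units: E = 0.0730 MeV = 1.1696e-14 J.
For a photon p = E/c, so p = 3.901e-23 kg·m/s.
So p ≈ 3.90e-23 kg·m/s.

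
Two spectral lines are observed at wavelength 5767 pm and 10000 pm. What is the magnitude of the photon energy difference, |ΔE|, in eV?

Using E = hc/λ: E₁ = 3.4445e-17 J, E₂ = 1.9864e-17 J.
|ΔE| = |3.4445e-17 − 1.9864e-17| = 1.46e-17 J = 91.0 eV.

91.0 eV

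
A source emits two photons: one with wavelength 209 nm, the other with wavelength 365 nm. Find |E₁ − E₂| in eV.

2.54 eV

Using E = hc/λ: E₁ = 9.505 × 10^-19 J, E₂ = 5.442 × 10^-19 J.
|ΔE| = |9.505 × 10^-19 − 5.442 × 10^-19| = 4.06 × 10^-19 J = 2.54 eV.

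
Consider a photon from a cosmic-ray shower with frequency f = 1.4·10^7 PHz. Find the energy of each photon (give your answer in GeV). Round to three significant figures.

(h = 6.62607015·10^-34 J·s, 1 eV = 1.602176634·10^-19 J.)
In SI units: f = 1.4·10^7 PHz = 1.4·10^22 Hz.
For a photon E = hf, so E = 9.276·10^-12 J.
Converting to GeV: E = 0.05790 GeV ≈ 0.0579 GeV.

0.0579 GeV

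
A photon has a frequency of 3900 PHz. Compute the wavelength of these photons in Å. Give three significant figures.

(c = 2.99792458 × 10^8 m/s.)
First convert: f = 3900 PHz = 3.90 × 10^18 Hz.
Since λ = c/f for a photon, λ = 7.687 × 10^-11 m.
Converting to Å: λ = 0.7687 Å ≈ 0.769 Å.

0.769 Å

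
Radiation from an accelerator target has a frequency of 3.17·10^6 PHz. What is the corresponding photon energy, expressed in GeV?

Use h = 6.62607015·10^-34 J·s, 1 eV = 1.602176634·10^-19 J.
First convert: f = 3.17·10^6 PHz = 3.17·10^21 Hz.
For a photon E = hf, so E = 2.100·10^-12 J.
Converting to GeV: E = 0.01311 GeV ≈ 0.0131 GeV.

0.0131 GeV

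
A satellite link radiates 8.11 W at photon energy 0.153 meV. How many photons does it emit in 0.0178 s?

5.89e21 photons

Total energy: E_total = P·t = 8.11 × 0.0178 = 0.1444 J.
Per-photon energy: E = 2.451e-23 J.
N = E_total / E_photon = 5.89e21.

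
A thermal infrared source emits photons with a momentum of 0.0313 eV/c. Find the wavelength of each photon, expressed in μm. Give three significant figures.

Use h = 6.62607015e-34 J·s, c = 2.99792458e8 m/s, 1 eV = 1.602176634e-19 J.
In SI units: p = 0.0313 eV/c = 1.6728e-29 kg·m/s.
For a photon λ = h/p, so λ = 3.961e-5 m.
Converting to μm: λ = 39.61 μm ≈ 39.6 μm.

39.6 μm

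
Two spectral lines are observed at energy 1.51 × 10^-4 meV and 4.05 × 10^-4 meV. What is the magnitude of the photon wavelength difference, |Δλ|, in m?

5.15 m

Using λ = hc/E: λ₁ = 8.211 m, λ₂ = 3.061 m.
|Δλ| = |8.211 − 3.061| = 5.15 m.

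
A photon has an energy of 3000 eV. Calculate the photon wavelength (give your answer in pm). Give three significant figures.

First convert: E = 3000 eV = 4.8065e-16 J.
Since λ = hc/E for a photon, λ = 4.133e-10 m.
Converting to pm: λ = 413.3 pm ≈ 413 pm.

413 pm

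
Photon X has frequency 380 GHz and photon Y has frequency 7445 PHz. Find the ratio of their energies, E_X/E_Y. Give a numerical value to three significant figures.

5.10e-8

E_X = 2.518e-22 J (from frequency = 380 GHz, via E = hf).
E_Y = 4.933e-15 J (from frequency = 7445 PHz, via E = hf).
Ratio = 2.518e-22 / 4.933e-15 = 5.10e-8.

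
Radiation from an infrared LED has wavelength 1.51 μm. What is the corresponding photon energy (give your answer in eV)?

0.821 eV

Convert to SI: λ = 1.51 μm = 1.51 × 10^-6 m.
The photon relation is E = hc/λ, giving E = 1.316 × 10^-19 J.
Converting to eV: E = 0.8211 eV ≈ 0.821 eV.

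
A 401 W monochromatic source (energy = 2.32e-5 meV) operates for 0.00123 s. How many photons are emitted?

Total energy: E_total = P·t = 401 × 0.00123 = 0.4932 J.
Per-photon energy: E = 3.717e-27 J.
N = E_total / E_photon = 1.33e26.

1.33e26 photons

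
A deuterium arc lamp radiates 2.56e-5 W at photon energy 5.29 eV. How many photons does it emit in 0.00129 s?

Total energy: E_total = P·t = 2.56e-5 × 0.00129 = 3.302e-8 J.
Per-photon energy: E = 8.476e-19 J.
N = E_total / E_photon = 3.90e10.

3.90e10 photons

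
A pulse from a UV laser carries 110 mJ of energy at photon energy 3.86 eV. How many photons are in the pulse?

1.78e17 photons

Per-photon energy: E = 6.184e-19 J (from energy = 3.86 eV).
N = E_total / E_photon = 0.110 J / 6.184e-19 J = 1.78e17.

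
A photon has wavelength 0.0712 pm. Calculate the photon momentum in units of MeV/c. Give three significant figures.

Take h = 6.62607015 × 10^-34 J·s, c = 2.99792458 × 10^8 m/s, 1 eV = 1.602176634 × 10^-19 J.
In SI units: λ = 0.0712 pm = 7.12 × 10^-14 m.
Since p = h/λ for a photon, p = 9.306 × 10^-21 kg·m/s.
Converting to MeV/c: p = 17.41 MeV/c ≈ 17.4 MeV/c.

17.4 MeV/c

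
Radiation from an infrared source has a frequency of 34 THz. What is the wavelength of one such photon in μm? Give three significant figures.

8.82 μm

Use c = 2.99792458 × 10^8 m/s.
In SI units: f = 34 THz = 3.4 × 10^13 Hz.
The photon relation is λ = c/f, giving λ = 8.817 × 10^-6 m.
Converting to μm: λ = 8.817 μm ≈ 8.82 μm.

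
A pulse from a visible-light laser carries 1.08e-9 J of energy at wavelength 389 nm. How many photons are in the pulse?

2.11e9 photons

Per-photon energy: E = 5.107e-19 J (from wavelength = 389 nm).
N = E_total / E_photon = 1.08e-9 J / 5.107e-19 J = 2.11e9.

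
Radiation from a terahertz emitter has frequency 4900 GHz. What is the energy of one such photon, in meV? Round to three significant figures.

20.3 meV

(h = 6.62607015e-34 J·s, 1 eV = 1.602176634e-19 J.)
First convert: f = 4900 GHz = 4.9e12 Hz.
Apply E = hf: E = 3.247e-21 J.
Converting to meV: E = 20.26 meV ≈ 20.3 meV.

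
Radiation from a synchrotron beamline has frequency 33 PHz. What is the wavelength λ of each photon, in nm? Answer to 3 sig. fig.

Take c = 2.99792458 × 10^8 m/s.
In SI units: f = 33 PHz = 3.3 × 10^16 Hz.
For a photon λ = c/f, so λ = 9.085 × 10^-9 m.
Converting to nm: λ = 9.085 nm ≈ 9.08 nm.

9.08 nm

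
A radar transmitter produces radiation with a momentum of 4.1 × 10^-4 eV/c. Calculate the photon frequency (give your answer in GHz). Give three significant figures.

Use h = 6.62607015 × 10^-34 J·s, c = 2.99792458 × 10^8 m/s, 1 eV = 1.602176634 × 10^-19 J.
First convert: p = 4.1 × 10^-4 eV/c = 2.1912 × 10^-31 kg·m/s.
The photon relation is f = pc/h, giving f = 9.914 × 10^10 Hz.
Converting to GHz: f = 99.14 GHz ≈ 99.1 GHz.

99.1 GHz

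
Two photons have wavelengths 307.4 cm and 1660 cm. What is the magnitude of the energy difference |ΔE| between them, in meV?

Using E = hc/λ: E₁ = 6.4621 × 10^-26 J, E₂ = 1.1967 × 10^-26 J.
|ΔE| = |6.4621 × 10^-26 − 1.1967 × 10^-26| = 5.27 × 10^-26 J = 3.29 × 10^-4 meV.

3.29 × 10^-4 meV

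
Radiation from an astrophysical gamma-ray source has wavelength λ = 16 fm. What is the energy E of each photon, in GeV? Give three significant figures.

(h = 6.62607015 × 10^-34 J·s, c = 2.99792458 × 10^8 m/s, 1 eV = 1.602176634 × 10^-19 J.)
First convert: λ = 16 fm = 1.6 × 10^-14 m.
For a photon E = hc/λ, so E = 1.242 × 10^-11 J.
Converting to GeV: E = 0.07749 GeV ≈ 0.0775 GeV.

0.0775 GeV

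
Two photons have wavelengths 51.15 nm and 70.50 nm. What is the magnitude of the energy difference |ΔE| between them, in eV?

Using E = hc/λ: E₁ = 3.8836 × 10^-18 J, E₂ = 2.8177 × 10^-18 J.
|ΔE| = |3.8836 × 10^-18 − 2.8177 × 10^-18| = 1.07 × 10^-18 J = 6.65 eV.

6.65 eV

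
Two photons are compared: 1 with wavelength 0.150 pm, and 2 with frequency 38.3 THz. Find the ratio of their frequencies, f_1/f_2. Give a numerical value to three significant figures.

f_1 = 1.999 × 10^21 Hz (from wavelength = 0.150 pm, via f = c/λ).
f_2 = 3.830 × 10^13 Hz (from frequency = 38.3 THz, via f given directly).
Ratio = 1.999 × 10^21 / 3.830 × 10^13 = 5.22 × 10^7.

5.22 × 10^7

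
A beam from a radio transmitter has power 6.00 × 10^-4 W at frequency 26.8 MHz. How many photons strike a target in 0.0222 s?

7.50 × 10^20 photons

Total energy: E_total = P·t = 6.00 × 10^-4 × 0.0222 = 1.332 × 10^-5 J.
Per-photon energy: E = 1.776 × 10^-26 J.
N = E_total / E_photon = 7.50 × 10^20.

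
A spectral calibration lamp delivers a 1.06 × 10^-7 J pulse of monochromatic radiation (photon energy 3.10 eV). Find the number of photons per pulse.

Per-photon energy: E = 4.967 × 10^-19 J (from energy = 3.10 eV).
N = E_total / E_photon = 1.06 × 10^-7 J / 4.967 × 10^-19 J = 2.13 × 10^11.

2.13 × 10^11 photons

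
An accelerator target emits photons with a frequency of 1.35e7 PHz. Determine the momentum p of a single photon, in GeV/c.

0.0558 GeV/c

Take h = 6.62607015e-34 J·s, c = 2.99792458e8 m/s, 1 eV = 1.602176634e-19 J.
First convert: f = 1.35e7 PHz = 1.35e22 Hz.
For a photon p = hf/c, so p = 2.984e-20 kg·m/s.
Converting to GeV/c: p = 0.05583 GeV/c ≈ 0.0558 GeV/c.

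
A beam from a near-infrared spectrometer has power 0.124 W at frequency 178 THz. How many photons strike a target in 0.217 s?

Total energy: E_total = P·t = 0.124 × 0.217 = 0.02691 J.
Per-photon energy: E = 1.179e-19 J.
N = E_total / E_photon = 2.28e17.

2.28e17 photons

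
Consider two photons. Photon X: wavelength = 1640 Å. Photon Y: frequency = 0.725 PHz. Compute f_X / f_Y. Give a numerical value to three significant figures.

f_X = 1.828e15 Hz (from wavelength = 1640 Å, via f = c/λ).
f_Y = 7.250e14 Hz (from frequency = 0.725 PHz, via f given directly).
Ratio = 1.828e15 / 7.250e14 = 2.52.

2.52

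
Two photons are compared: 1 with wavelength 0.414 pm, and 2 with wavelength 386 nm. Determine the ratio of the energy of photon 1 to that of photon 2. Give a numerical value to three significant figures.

E_1 = 4.798e-13 J (from wavelength = 0.414 pm, via E = hc/λ).
E_2 = 5.146e-19 J (from wavelength = 386 nm, via E = hc/λ).
Ratio = 4.798e-13 / 5.146e-19 = 9.32e5.

9.32e5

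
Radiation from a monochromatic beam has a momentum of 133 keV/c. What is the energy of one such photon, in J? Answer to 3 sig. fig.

2.13·10^-14 J

In SI units: p = 133 keV/c = 7.1079·10^-23 kg·m/s.
For a photon E = pc, so E = 2.131·10^-14 J.
So E ≈ 2.13·10^-14 J.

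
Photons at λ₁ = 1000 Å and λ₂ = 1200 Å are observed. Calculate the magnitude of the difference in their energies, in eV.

2.07 eV

Using E = hc/λ: E₁ = 1.986e-18 J, E₂ = 1.655e-18 J.
|ΔE| = |1.986e-18 − 1.655e-18| = 3.31e-19 J = 2.07 eV.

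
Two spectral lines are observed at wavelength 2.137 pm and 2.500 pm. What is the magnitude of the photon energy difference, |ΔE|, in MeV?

Using E = hc/λ: E₁ = 9.2955·10^-14 J, E₂ = 7.9458·10^-14 J.
|ΔE| = |9.2955·10^-14 − 7.9458·10^-14| = 1.35·10^-14 J = 0.0842 MeV.

0.0842 MeV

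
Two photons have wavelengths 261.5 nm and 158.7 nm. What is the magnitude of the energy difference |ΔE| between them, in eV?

3.07 eV

Using E = hc/λ: E₁ = 7.5964e-19 J, E₂ = 1.2517e-18 J.
|ΔE| = |7.5964e-19 − 1.2517e-18| = 4.92e-19 J = 3.07 eV.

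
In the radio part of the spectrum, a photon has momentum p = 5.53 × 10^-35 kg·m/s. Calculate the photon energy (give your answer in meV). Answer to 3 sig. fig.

The photon relation is E = pc, giving E = 1.658 × 10^-26 J.
Converting to meV: E = 1.035 × 10^-4 meV ≈ 1.03 × 10^-4 meV.

1.03 × 10^-4 meV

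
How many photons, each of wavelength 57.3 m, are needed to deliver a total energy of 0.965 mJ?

2.78e23 photons

Per-photon energy: E = 3.467e-27 J (from wavelength = 57.3 m).
N = E_total / E_photon = 9.65e-4 J / 3.467e-27 J = 2.78e23.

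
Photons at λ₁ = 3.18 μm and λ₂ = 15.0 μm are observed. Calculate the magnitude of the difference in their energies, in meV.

307 meV

Using E = hc/λ: E₁ = 6.247e-20 J, E₂ = 1.324e-20 J.
|ΔE| = |6.247e-20 − 1.324e-20| = 4.92e-20 J = 307 meV.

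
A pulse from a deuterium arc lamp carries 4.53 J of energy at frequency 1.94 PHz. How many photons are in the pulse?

3.52e18 photons

Per-photon energy: E = 1.285e-18 J (from frequency = 1.94 PHz).
N = E_total / E_photon = 4.53 J / 1.285e-18 J = 3.52e18.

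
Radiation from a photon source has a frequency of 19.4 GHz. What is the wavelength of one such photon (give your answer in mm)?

First convert: f = 19.4 GHz = 1.94 × 10^10 Hz.
Since λ = c/f for a photon, λ = 0.01545 m.
Converting to mm: λ = 15.45 mm ≈ 15.5 mm.

15.5 mm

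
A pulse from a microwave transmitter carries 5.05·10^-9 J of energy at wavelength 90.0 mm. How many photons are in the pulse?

2.29·10^15 photons

Per-photon energy: E = 2.207·10^-24 J (from wavelength = 90.0 mm).
N = E_total / E_photon = 5.05·10^-9 J / 2.207·10^-24 J = 2.29·10^15.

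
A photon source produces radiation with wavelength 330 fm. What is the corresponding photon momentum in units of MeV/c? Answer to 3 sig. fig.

3.76 MeV/c

Take h = 6.62607015 × 10^-34 J·s, c = 2.99792458 × 10^8 m/s, 1 eV = 1.602176634 × 10^-19 J.
In SI units: λ = 330 fm = 3.30 × 10^-13 m.
Since p = h/λ for a photon, p = 2.008 × 10^-21 kg·m/s.
Converting to MeV/c: p = 3.757 MeV/c ≈ 3.76 MeV/c.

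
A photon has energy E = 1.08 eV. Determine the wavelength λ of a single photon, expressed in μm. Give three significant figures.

1.15 μm

Take h = 6.62607015e-34 J·s, c = 2.99792458e8 m/s, 1 eV = 1.602176634e-19 J.
Convert to SI: E = 1.08 eV = 1.7304e-19 J.
Since λ = hc/E for a photon, λ = 1.148e-6 m.
Converting to μm: λ = 1.148 μm ≈ 1.15 μm.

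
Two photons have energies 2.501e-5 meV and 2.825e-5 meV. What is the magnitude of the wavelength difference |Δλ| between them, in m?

5.69 m

Using λ = hc/E: λ₁ = 49.574 m, λ₂ = 43.888 m.
|Δλ| = |49.574 − 43.888| = 5.69 m.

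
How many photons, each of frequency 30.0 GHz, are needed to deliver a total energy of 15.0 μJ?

7.55e17 photons

Per-photon energy: E = 1.988e-23 J (from frequency = 30.0 GHz).
N = E_total / E_photon = 1.50e-5 J / 1.988e-23 J = 7.55e17.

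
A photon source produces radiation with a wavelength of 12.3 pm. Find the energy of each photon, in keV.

Take h = 6.62607015 × 10^-34 J·s, c = 2.99792458 × 10^8 m/s, 1 eV = 1.602176634 × 10^-19 J.
In SI units: λ = 12.3 pm = 1.23 × 10^-11 m.
The photon relation is E = hc/λ, giving E = 1.615 × 10^-14 J.
Converting to keV: E = 100.8 keV ≈ 101 keV.

101 keV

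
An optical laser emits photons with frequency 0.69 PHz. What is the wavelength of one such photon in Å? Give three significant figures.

4340 Å

In SI units: f = 0.69 PHz = 6.9e14 Hz.
For a photon λ = c/f, so λ = 4.345e-7 m.
Converting to Å: λ = 4345 Å ≈ 4340 Å.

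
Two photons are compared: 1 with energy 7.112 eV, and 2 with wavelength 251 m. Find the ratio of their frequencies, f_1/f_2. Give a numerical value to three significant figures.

1.44 × 10^9

f_1 = 1.720 × 10^15 Hz (from energy = 7.112 eV, via f = E/h).
f_2 = 1.194 × 10^6 Hz (from wavelength = 251 m, via f = c/λ).
Ratio = 1.720 × 10^15 / 1.194 × 10^6 = 1.44 × 10^9.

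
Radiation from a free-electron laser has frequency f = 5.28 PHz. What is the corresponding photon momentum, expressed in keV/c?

0.0218 keV/c

Convert to SI: f = 5.28 PHz = 5.28e15 Hz.
For a photon p = hf/c, so p = 1.167e-26 kg·m/s.
Converting to keV/c: p = 0.02184 keV/c ≈ 0.0218 keV/c.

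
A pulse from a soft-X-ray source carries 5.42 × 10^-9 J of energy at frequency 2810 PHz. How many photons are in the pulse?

2.91 × 10^6 photons

Per-photon energy: E = 1.862 × 10^-15 J (from frequency = 2810 PHz).
N = E_total / E_photon = 5.42 × 10^-9 J / 1.862 × 10^-15 J = 2.91 × 10^6.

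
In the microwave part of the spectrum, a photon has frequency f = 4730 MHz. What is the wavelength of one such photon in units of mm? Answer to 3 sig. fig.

63.4 mm

First convert: f = 4730 MHz = 4.73 × 10^9 Hz.
Apply λ = c/f: λ = 0.06338 m.
Converting to mm: λ = 63.38 mm ≈ 63.4 mm.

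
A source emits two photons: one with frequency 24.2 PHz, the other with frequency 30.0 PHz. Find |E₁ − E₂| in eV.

24.0 eV

Using E = hf: E₁ = 1.604e-17 J, E₂ = 1.988e-17 J.
|ΔE| = |1.604e-17 − 1.988e-17| = 3.84e-18 J = 24.0 eV.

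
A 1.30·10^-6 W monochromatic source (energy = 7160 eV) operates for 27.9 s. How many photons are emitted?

3.16·10^10 photons

Total energy: E_total = P·t = 1.30·10^-6 × 27.9 = 3.627·10^-5 J.
Per-photon energy: E = 1.147·10^-15 J.
N = E_total / E_photon = 3.16·10^10.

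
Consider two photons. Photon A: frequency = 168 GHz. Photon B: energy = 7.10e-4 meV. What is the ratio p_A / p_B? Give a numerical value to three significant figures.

p_A = 3.713e-31 kg·m/s (from frequency = 168 GHz, via p = hf/c).
p_B = 3.794e-34 kg·m/s (from energy = 7.10e-4 meV, via p = E/c).
Ratio = 3.713e-31 / 3.794e-34 = 979.

979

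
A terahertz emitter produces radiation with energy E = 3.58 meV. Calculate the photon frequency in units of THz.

Use h = 6.62607015 × 10^-34 J·s, 1 eV = 1.602176634 × 10^-19 J.
First convert: E = 3.58 meV = 5.7358 × 10^-22 J.
The photon relation is f = E/h, giving f = 8.656 × 10^11 Hz.
Converting to THz: f = 0.8656 THz ≈ 0.866 THz.

0.866 THz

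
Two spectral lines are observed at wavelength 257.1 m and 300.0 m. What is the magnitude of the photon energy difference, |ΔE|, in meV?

Using E = hc/λ: E₁ = 7.7264 × 10^-28 J, E₂ = 6.6215 × 10^-28 J.
|ΔE| = |7.7264 × 10^-28 − 6.6215 × 10^-28| = 1.10 × 10^-28 J = 6.90 × 10^-7 meV.

6.90 × 10^-7 meV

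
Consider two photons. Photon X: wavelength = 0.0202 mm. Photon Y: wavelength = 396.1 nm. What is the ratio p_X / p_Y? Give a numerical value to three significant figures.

p_X = 3.280e-29 kg·m/s (from wavelength = 0.0202 mm, via p = h/λ).
p_Y = 1.673e-27 kg·m/s (from wavelength = 396.1 nm, via p = h/λ).
Ratio = 3.280e-29 / 1.673e-27 = 0.0196.

0.0196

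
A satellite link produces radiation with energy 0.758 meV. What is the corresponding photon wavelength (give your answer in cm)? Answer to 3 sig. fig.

0.164 cm

In SI units: E = 0.758 meV = 1.2144 × 10^-22 J.
The photon relation is λ = hc/E, giving λ = 0.001636 m.
Converting to cm: λ = 0.1636 cm ≈ 0.164 cm.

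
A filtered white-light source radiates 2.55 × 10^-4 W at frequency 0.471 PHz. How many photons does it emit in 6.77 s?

5.53 × 10^15 photons

Total energy: E_total = P·t = 2.55 × 10^-4 × 6.77 = 0.001726 J.
Per-photon energy: E = 3.121 × 10^-19 J.
N = E_total / E_photon = 5.53 × 10^15.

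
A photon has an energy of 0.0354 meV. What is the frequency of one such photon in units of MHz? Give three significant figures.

Use h = 6.62607015 × 10^-34 J·s, 1 eV = 1.602176634 × 10^-19 J.
Convert to SI: E = 0.0354 meV = 5.6717 × 10^-24 J.
For a photon f = E/h, so f = 8.560 × 10^9 Hz.
Converting to MHz: f = 8560 MHz ≈ 8560 MHz.

8560 MHz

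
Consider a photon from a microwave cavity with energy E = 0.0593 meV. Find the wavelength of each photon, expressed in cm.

2.09 cm

First convert: E = 0.0593 meV = 9.5009·10^-24 J.
Since λ = hc/E for a photon, λ = 0.02091 m.
Converting to cm: λ = 2.091 cm ≈ 2.09 cm.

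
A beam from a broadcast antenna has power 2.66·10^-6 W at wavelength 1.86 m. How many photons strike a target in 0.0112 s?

Total energy: E_total = P·t = 2.66·10^-6 × 0.0112 = 2.979·10^-8 J.
Per-photon energy: E = 1.068·10^-25 J.
N = E_total / E_photon = 2.79·10^17.

2.79·10^17 photons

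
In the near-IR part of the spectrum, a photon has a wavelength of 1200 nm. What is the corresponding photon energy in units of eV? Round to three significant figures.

Take h = 6.62607015e-34 J·s, c = 2.99792458e8 m/s, 1 eV = 1.602176634e-19 J.
First convert: λ = 1200 nm = 1.2e-6 m.
The photon relation is E = hc/λ, giving E = 1.655e-19 J.
Converting to eV: E = 1.033 eV ≈ 1.03 eV.

1.03 eV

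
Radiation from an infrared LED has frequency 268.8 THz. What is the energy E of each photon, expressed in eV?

Use h = 6.62607015 × 10^-34 J·s, 1 eV = 1.602176634 × 10^-19 J.
Convert to SI: f = 268.8 THz = 2.688 × 10^14 Hz.
For a photon E = hf, so E = 1.781 × 10^-19 J.
Converting to eV: E = 1.112 eV ≈ 1.11 eV.

1.11 eV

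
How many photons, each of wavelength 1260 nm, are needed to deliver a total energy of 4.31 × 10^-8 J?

2.73 × 10^11 photons

Per-photon energy: E = 1.577 × 10^-19 J (from wavelength = 1260 nm).
N = E_total / E_photon = 4.31 × 10^-8 J / 1.577 × 10^-19 J = 2.73 × 10^11.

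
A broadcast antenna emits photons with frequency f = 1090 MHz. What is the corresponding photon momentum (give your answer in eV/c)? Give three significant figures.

4.51e-6 eV/c

Use h = 6.62607015e-34 J·s, c = 2.99792458e8 m/s, 1 eV = 1.602176634e-19 J.
In SI units: f = 1090 MHz = 1.09e9 Hz.
For a photon p = hf/c, so p = 2.409e-33 kg·m/s.
Converting to eV/c: p = 4.508e-6 eV/c ≈ 4.51e-6 eV/c.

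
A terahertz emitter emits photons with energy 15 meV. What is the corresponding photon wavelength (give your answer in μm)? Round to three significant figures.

Use h = 6.62607015e-34 J·s, c = 2.99792458e8 m/s, 1 eV = 1.602176634e-19 J.
In SI units: E = 15 meV = 2.4033e-21 J.
The photon relation is λ = hc/E, giving λ = 8.266e-5 m.
Converting to μm: λ = 82.66 μm ≈ 82.7 μm.

82.7 μm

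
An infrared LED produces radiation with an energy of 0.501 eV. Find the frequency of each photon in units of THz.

Convert to SI: E = 0.501 eV = 8.0269e-20 J.
The photon relation is f = E/h, giving f = 1.211e14 Hz.
Converting to THz: f = 121.1 THz ≈ 121 THz.

121 THz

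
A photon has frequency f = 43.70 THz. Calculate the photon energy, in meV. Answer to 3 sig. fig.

Use h = 6.62607015 × 10^-34 J·s, 1 eV = 1.602176634 × 10^-19 J.
In SI units: f = 43.70 THz = 4.370 × 10^13 Hz.
Apply E = hf: E = 2.896 × 10^-20 J.
Converting to meV: E = 180.7 meV ≈ 181 meV.

181 meV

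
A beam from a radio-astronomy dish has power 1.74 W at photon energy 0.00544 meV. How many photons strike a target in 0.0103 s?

2.06·10^22 photons

Total energy: E_total = P·t = 1.74 × 0.0103 = 0.01792 J.
Per-photon energy: E = 8.716·10^-25 J.
N = E_total / E_photon = 2.06·10^22.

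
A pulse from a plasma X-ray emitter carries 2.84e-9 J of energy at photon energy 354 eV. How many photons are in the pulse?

5.01e7 photons

Per-photon energy: E = 5.672e-17 J (from energy = 354 eV).
N = E_total / E_photon = 2.84e-9 J / 5.672e-17 J = 5.01e7.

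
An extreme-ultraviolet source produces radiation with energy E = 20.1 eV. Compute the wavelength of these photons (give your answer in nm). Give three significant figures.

First convert: E = 20.1 eV = 3.2204e-18 J.
Since λ = hc/E for a photon, λ = 6.168e-8 m.
Converting to nm: λ = 61.68 nm ≈ 61.7 nm.

61.7 nm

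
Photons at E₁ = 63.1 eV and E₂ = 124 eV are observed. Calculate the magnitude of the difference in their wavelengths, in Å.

Using λ = hc/E: λ₁ = 1.965e-8 m, λ₂ = 9.999e-9 m.
|Δλ| = |1.965e-8 − 9.999e-9| = 9.65e-9 m = 96.5 Å.

96.5 Å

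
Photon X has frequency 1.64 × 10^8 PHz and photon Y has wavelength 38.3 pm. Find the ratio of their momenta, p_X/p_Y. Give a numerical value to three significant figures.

p_X = 3.625 × 10^-19 kg·m/s (from frequency = 1.64 × 10^8 PHz, via p = hf/c).
p_Y = 1.730 × 10^-23 kg·m/s (from wavelength = 38.3 pm, via p = h/λ).
Ratio = 3.625 × 10^-19 / 1.730 × 10^-23 = 2.10 × 10^4.

2.10 × 10^4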